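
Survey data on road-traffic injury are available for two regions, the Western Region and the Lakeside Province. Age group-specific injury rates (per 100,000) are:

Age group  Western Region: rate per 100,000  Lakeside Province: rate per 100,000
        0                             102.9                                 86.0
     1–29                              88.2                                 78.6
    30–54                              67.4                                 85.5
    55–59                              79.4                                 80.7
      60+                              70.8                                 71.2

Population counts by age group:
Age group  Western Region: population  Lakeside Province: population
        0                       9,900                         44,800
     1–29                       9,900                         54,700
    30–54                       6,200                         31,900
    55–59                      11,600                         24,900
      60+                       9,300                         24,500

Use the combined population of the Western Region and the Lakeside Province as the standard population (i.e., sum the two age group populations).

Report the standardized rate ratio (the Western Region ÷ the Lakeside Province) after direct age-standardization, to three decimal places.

Combined standard total = 227,700; weights = 0.2402, 0.2837, 0.1673, 0.1603, 0.1484.
The Western Region: 0.2402×102.9 + 0.2837×88.2 + 0.1673×67.4 + 0.1603×79.4 + 0.1484×70.8 = 84.2575 per 100,000.
The Lakeside Province: 0.2402×86.0 + 0.2837×78.6 + 0.1673×85.5 + 0.1603×80.7 + 0.1484×71.2 = 80.7704 per 100,000.
Ratio = 84.2575 ÷ 80.7704 = 1.04317.

1.043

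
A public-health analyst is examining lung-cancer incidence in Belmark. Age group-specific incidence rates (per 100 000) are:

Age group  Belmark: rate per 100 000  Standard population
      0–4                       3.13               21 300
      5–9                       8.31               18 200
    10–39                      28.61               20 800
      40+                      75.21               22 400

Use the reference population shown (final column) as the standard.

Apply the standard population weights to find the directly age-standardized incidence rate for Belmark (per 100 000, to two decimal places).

30.20

Standard total = 82 700; weights = 0.2576, 0.2201, 0.2515, 0.2709.
Standardized rate: 0.2576×3.13 + 0.2201×8.31 + 0.2515×28.61 + 0.2709×75.21 = 30.2020 per 100 000.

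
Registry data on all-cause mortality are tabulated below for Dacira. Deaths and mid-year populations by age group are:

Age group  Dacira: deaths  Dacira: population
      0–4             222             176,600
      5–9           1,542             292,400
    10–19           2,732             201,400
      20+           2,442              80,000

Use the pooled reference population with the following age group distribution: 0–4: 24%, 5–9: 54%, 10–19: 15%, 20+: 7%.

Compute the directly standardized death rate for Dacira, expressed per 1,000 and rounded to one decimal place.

Age-specific rates per 1,000 for Dacira: 1.257, 5.274, 13.565, 30.525.
Standard weights: 0.24, 0.54, 0.15, 0.07.
Standardized rate: 0.2400×1.257 + 0.5400×5.274 + 0.1500×13.565 + 0.0700×30.525 = 7.3209 per 1,000.

7.3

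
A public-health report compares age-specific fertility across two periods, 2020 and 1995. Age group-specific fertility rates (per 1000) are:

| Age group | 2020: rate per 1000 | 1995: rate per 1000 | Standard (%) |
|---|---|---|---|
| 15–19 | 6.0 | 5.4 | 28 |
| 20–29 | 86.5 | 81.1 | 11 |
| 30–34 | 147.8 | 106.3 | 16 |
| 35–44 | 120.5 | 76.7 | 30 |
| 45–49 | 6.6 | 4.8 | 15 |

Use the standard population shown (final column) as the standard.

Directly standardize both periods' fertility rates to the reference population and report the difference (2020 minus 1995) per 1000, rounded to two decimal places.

Standard weights: 0.28, 0.11, 0.16, 0.30, 0.15.
2020: 0.2800×6.0 + 0.1100×86.5 + 0.1600×147.8 + 0.3000×120.5 + 0.1500×6.6 = 71.9830 per 1000.
1995: 0.2800×5.4 + 0.1100×81.1 + 0.1600×106.3 + 0.3000×76.7 + 0.1500×4.8 = 51.1710 per 1000.
Difference = 71.9830 − 51.1710 = 20.8120.

20.81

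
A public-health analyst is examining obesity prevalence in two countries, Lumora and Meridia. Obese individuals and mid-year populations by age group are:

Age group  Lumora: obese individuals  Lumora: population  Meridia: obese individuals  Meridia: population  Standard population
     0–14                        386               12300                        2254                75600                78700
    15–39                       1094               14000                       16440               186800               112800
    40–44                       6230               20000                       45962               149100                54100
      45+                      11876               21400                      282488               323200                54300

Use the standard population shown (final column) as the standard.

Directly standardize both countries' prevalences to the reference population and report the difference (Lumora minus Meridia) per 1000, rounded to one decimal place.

Age-specific rates per 1000 for Lumora: 31.382, 78.143, 311.500, 554.953.
For Meridia: 29.815, 88.009, 308.263, 874.035.
Standard total = 299900; weights = 0.2624, 0.3761, 0.1804, 0.1811.
Lumora: 0.2624×31.382 + 0.3761×78.143 + 0.1804×311.500 + 0.1811×554.953 = 194.2994 per 1000.
Meridia: 0.2624×29.815 + 0.3761×88.009 + 0.1804×308.263 + 0.1811×874.035 = 254.7879 per 1000.
Difference = 194.2994 − 254.7879 = -60.4885.

-60.5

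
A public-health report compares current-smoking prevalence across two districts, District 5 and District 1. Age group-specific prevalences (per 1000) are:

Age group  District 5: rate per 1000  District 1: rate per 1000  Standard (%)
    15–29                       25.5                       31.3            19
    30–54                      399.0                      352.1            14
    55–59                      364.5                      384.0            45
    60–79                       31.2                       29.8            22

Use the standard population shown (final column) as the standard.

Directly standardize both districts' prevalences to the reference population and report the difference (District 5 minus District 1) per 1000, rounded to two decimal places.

-3.00

Standard weights: 0.19, 0.14, 0.45, 0.22.
District 5: 0.1900×25.5 + 0.1400×399.0 + 0.4500×364.5 + 0.2200×31.2 = 231.5940 per 1000.
District 1: 0.1900×31.3 + 0.1400×352.1 + 0.4500×384.0 + 0.2200×29.8 = 234.5970 per 1000.
Difference = 231.5940 − 234.5970 = -3.0030.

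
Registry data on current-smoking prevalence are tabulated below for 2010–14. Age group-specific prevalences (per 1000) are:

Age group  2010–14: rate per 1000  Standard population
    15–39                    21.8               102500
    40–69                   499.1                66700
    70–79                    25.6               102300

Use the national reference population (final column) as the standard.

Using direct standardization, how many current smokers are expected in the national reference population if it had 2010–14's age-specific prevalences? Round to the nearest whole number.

38143

Expected current smokers = Σ (standard pop × age-specific rate ÷ 1000)
= 102500×21.8/1000 + 66700×499.1/1000 + 102300×25.6/1000
= 2234.50 + 33289.97 + 2618.88 = 38143.35.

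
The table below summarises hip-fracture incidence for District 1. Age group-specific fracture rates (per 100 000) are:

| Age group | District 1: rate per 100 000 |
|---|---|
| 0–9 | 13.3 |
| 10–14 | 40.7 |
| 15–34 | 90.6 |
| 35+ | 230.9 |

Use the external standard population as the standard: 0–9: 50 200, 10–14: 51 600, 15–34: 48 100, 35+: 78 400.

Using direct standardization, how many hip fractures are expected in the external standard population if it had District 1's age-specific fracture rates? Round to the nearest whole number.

Expected hip fractures = Σ (standard pop × age-specific rate ÷ 100 000)
= 50 200×13.3/100 000 + 51 600×40.7/100 000 + 48 100×90.6/100 000 + 78 400×230.9/100 000
= 6.68 + 21.00 + 43.58 + 181.03 = 252.28.

252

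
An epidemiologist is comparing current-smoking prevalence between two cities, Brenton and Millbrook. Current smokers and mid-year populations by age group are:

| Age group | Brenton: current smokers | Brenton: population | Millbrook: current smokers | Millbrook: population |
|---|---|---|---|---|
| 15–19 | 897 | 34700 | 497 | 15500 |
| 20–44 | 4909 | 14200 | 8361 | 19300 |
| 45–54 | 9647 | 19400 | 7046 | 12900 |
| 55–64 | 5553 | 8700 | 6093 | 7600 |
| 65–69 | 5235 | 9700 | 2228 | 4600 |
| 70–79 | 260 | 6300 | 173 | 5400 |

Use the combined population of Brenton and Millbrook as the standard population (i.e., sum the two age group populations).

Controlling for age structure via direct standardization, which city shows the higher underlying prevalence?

Age-specific rates per 1000 for Brenton: 25.850, 345.704, 497.268, 638.276, 539.691, 41.270.
For Millbrook: 32.065, 433.212, 546.202, 801.711, 484.348, 32.037.
Combined standard total = 158300; weights = 0.3171, 0.2116, 0.2040, 0.1030, 0.0903, 0.0739.
Brenton: 0.3171×25.850 + 0.2116×345.704 + 0.2040×497.268 + 0.1030×638.276 + 0.0903×539.691 + 0.0739×41.270 = 300.3465 per 1000.
Millbrook: 0.3171×32.065 + 0.2116×433.212 + 0.2040×546.202 + 0.1030×801.711 + 0.0903×484.348 + 0.0739×32.037 = 341.9675 per 1000.

Millbrook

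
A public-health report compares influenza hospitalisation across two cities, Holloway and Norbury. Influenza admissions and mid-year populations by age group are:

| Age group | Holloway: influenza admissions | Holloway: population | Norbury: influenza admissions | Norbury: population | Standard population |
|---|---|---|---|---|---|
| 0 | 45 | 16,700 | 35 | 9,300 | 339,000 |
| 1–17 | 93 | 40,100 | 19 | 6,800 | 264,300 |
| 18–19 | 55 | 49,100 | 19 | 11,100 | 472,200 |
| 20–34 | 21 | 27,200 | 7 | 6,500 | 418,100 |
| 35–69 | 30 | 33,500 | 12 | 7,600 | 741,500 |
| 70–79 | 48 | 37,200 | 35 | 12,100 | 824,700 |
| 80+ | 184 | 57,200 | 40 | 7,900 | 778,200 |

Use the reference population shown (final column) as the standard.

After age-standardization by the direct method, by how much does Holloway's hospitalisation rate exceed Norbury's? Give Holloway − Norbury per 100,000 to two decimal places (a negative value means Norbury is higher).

-108.38

Age-specific rates per 100,000 for Holloway: 269.46, 231.92, 112.02, 77.21, 89.55, 129.03, 321.68.
For Norbury: 376.34, 279.41, 171.17, 107.69, 157.89, 289.26, 506.33.
Standard total = 3,838,000; weights = 0.0883, 0.0689, 0.1230, 0.1089, 0.1932, 0.2149, 0.2028.
Holloway: 0.0883×269.46 + 0.0689×231.92 + 0.1230×112.02 + 0.1089×77.21 + 0.1932×89.55 + 0.2149×129.03 + 0.2028×321.68 = 172.2156 per 100,000.
Norbury: 0.0883×376.34 + 0.0689×279.41 + 0.1230×171.17 + 0.1089×107.69 + 0.1932×157.89 + 0.2149×289.26 + 0.2028×506.33 = 280.5983 per 100,000.
Difference = 172.2156 − 280.5983 = -108.3826.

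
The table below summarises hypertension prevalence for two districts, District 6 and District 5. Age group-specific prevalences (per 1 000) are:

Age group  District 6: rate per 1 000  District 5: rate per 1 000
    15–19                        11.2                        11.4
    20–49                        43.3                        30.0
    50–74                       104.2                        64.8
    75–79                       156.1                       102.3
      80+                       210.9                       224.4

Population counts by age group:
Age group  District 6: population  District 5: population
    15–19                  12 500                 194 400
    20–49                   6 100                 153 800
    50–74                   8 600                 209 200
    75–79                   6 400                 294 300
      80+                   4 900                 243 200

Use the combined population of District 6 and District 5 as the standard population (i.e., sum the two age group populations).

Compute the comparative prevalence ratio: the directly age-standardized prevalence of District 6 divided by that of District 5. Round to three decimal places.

Combined standard total = 1 133 400; weights = 0.1825, 0.1411, 0.1922, 0.2653, 0.2189.
District 6: 0.1825×11.2 + 0.1411×43.3 + 0.1922×104.2 + 0.2653×156.1 + 0.2189×210.9 = 115.7573 per 1 000.
District 5: 0.1825×11.4 + 0.1411×30.0 + 0.1922×64.8 + 0.2653×102.3 + 0.2189×224.4 = 95.0277 per 1 000.
Ratio = 115.7573 ÷ 95.0277 = 1.21814.

1.218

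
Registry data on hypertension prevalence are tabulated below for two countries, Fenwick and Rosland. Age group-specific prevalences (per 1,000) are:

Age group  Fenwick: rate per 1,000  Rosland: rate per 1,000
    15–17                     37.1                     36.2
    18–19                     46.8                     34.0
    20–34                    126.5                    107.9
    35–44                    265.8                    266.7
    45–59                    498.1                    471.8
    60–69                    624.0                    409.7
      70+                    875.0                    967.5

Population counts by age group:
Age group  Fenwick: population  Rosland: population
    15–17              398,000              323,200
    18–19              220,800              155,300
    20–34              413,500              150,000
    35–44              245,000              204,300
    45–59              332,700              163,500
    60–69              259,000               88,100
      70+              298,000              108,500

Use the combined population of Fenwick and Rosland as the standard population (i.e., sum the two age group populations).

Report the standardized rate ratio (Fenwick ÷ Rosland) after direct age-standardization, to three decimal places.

Combined standard total = 3,359,900; weights = 0.2146, 0.1119, 0.1677, 0.1337, 0.1477, 0.1033, 0.1210.
Fenwick: 0.2146×37.1 + 0.1119×46.8 + 0.1677×126.5 + 0.1337×265.8 + 0.1477×498.1 + 0.1033×624.0 + 0.1210×875.0 = 313.8486 per 1,000.
Rosland: 0.2146×36.2 + 0.1119×34.0 + 0.1677×107.9 + 0.1337×266.7 + 0.1477×471.8 + 0.1033×409.7 + 0.1210×967.5 = 294.3920 per 1,000.
Ratio = 313.8486 ÷ 294.3920 = 1.06609.

1.066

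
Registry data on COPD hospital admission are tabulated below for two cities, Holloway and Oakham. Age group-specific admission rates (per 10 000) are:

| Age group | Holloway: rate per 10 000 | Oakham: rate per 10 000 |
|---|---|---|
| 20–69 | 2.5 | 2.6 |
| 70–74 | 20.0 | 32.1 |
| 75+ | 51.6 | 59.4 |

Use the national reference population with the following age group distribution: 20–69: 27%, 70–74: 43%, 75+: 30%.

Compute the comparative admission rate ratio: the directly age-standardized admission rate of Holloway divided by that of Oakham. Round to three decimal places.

0.766

Standard weights: 0.27, 0.43, 0.30.
Holloway: 0.2700×2.5 + 0.4300×20.0 + 0.3000×51.6 = 24.7550 per 10 000.
Oakham: 0.2700×2.6 + 0.4300×32.1 + 0.3000×59.4 = 32.3250 per 10 000.
Ratio = 24.7550 ÷ 32.3250 = 0.76582.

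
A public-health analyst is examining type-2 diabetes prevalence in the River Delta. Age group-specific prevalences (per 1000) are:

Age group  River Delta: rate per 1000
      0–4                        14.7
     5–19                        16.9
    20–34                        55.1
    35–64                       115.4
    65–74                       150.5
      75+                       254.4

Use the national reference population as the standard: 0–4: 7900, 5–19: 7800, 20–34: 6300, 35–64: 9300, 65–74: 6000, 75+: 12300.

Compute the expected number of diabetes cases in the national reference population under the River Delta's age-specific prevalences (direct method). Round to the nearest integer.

5700

Expected diabetes cases = Σ (standard pop × age-specific rate ÷ 1000)
= 7900×14.7/1000 + 7800×16.9/1000 + 6300×55.1/1000 + 9300×115.4/1000 + 6000×150.5/1000 + 12300×254.4/1000
= 116.13 + 131.82 + 347.13 + 1073.22 + 903.00 + 3129.12 = 5700.42.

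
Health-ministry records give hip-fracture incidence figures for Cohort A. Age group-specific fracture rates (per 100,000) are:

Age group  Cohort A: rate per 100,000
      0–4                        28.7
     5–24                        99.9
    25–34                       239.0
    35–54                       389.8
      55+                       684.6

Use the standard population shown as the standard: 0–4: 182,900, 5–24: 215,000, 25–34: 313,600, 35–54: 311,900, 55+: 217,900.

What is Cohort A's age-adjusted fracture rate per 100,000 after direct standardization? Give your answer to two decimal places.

Standard total = 1,241,300; weights = 0.1473, 0.1732, 0.2526, 0.2513, 0.1755.
Standardized rate: 0.1473×28.7 + 0.1732×99.9 + 0.2526×239.0 + 0.2513×389.8 + 0.1755×684.6 = 300.0331 per 100,000.

300.03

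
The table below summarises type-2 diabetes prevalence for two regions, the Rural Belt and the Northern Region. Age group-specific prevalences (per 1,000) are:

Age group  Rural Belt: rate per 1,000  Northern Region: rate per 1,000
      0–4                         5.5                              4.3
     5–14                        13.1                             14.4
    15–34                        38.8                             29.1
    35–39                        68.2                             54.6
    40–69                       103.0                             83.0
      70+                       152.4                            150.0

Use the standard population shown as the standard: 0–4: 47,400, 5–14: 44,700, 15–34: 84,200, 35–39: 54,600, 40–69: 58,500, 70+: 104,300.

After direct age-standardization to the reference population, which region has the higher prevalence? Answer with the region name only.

Standard total = 393,700; weights = 0.1204, 0.1135, 0.2139, 0.1387, 0.1486, 0.2649.
The Rural Belt: 0.1204×5.5 + 0.1135×13.1 + 0.2139×38.8 + 0.1387×68.2 + 0.1486×103.0 + 0.2649×152.4 = 75.5849 per 1,000.
The Northern Region: 0.1204×4.3 + 0.1135×14.4 + 0.2139×29.1 + 0.1387×54.6 + 0.1486×83.0 + 0.2649×150.0 = 68.0198 per 1,000.

Rural Belt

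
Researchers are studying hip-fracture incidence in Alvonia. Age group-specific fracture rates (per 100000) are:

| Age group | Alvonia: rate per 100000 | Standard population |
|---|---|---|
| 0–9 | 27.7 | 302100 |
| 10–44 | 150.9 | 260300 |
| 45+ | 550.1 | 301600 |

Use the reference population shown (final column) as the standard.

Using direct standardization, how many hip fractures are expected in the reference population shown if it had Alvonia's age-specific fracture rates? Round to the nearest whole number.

Expected hip fractures = Σ (standard pop × age-specific rate ÷ 100000)
= 302100×27.7/100000 + 260300×150.9/100000 + 301600×550.1/100000
= 83.68 + 392.79 + 1659.10 = 2135.58.

2136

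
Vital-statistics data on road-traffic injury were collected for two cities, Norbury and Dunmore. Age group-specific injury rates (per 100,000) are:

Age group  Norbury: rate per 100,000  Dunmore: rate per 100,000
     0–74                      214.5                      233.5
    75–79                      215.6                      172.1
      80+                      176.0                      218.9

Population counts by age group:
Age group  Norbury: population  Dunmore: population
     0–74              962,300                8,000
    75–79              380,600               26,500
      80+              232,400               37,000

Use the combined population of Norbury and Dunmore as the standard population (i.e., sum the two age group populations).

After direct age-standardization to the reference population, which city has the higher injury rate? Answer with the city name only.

Dunmore

Combined standard total = 1,646,800; weights = 0.5892, 0.2472, 0.1636.
Norbury: 0.5892×214.5 + 0.2472×215.6 + 0.1636×176.0 = 208.4737 per 100,000.
Dunmore: 0.5892×233.5 + 0.2472×172.1 + 0.1636×218.9 = 215.9331 per 100,000.
The crude rates (209.09 vs 203.19) would put Norbury higher, but that reflects its age composition; once standardized to a common age structure, Dunmore has the higher underlying rate.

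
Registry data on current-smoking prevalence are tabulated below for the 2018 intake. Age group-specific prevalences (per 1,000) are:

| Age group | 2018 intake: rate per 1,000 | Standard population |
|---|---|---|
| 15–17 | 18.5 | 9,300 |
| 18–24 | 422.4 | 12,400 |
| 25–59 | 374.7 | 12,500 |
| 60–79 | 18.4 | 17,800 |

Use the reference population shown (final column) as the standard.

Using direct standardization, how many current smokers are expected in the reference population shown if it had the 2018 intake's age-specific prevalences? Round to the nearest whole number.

10421

Expected current smokers = Σ (standard pop × age-specific rate ÷ 1,000)
= 9,300×18.5/1,000 + 12,400×422.4/1,000 + 12,500×374.7/1,000 + 17,800×18.4/1,000
= 172.05 + 5237.76 + 4683.75 + 327.52 = 10421.08.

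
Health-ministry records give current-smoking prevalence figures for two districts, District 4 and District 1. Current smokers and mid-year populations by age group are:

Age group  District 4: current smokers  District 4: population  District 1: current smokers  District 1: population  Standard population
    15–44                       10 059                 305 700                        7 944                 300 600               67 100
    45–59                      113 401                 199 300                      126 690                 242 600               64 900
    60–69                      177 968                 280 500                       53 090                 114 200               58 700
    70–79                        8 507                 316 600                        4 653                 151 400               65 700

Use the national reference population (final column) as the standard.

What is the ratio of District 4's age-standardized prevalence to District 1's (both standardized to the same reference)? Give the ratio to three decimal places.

Age-specific rates per 1 000 for District 4: 32.905, 568.996, 634.467, 26.870.
For District 1: 26.427, 522.218, 464.886, 30.733.
Standard total = 256 400; weights = 0.2617, 0.2531, 0.2289, 0.2562.
District 4: 0.2617×32.905 + 0.2531×568.996 + 0.2289×634.467 + 0.2562×26.870 = 304.7752 per 1 000.
District 1: 0.2617×26.427 + 0.2531×522.218 + 0.2289×464.886 + 0.2562×30.733 = 253.4055 per 1 000.
Ratio = 304.7752 ÷ 253.4055 = 1.20272.

1.203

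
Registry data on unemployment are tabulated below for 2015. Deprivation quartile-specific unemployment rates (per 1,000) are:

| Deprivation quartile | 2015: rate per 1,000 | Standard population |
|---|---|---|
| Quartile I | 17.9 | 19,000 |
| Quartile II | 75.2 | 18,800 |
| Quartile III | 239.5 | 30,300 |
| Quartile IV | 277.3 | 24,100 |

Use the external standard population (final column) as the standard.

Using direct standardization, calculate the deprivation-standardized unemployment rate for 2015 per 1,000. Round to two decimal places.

Standard total = 92,200; weights = 0.2061, 0.2039, 0.3286, 0.2614.
Standardized rate: 0.2061×17.9 + 0.2039×75.2 + 0.3286×239.5 + 0.2614×277.3 = 170.2130 per 1,000.

170.21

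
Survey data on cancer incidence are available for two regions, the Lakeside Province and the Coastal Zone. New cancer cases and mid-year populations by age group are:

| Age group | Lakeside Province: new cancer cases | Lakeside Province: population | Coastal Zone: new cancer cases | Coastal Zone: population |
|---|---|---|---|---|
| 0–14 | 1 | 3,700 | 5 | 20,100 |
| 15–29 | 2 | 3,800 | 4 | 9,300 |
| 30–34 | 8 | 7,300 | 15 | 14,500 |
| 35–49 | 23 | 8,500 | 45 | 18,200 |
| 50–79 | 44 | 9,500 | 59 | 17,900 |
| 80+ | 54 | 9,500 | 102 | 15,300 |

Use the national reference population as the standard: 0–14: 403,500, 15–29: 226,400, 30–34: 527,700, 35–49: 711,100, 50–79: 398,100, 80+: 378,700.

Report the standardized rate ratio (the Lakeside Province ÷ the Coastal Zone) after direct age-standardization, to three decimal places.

1.061

Age-specific rates per 100,000 for the Lakeside Province: 27.03, 52.63, 109.59, 270.59, 463.16, 568.42.
For the Coastal Zone: 24.88, 43.01, 103.45, 247.25, 329.61, 666.67.
Standard total = 2,645,500; weights = 0.1525, 0.0856, 0.1995, 0.2688, 0.1505, 0.1431.
The Lakeside Province: 0.1525×27.03 + 0.0856×52.63 + 0.1995×109.59 + 0.2688×270.59 + 0.1505×463.16 + 0.1431×568.42 = 254.2850 per 100,000.
The Coastal Zone: 0.1525×24.88 + 0.0856×43.01 + 0.1995×103.45 + 0.2688×247.25 + 0.1505×329.61 + 0.1431×666.67 = 239.6031 per 100,000.
Ratio = 254.2850 ÷ 239.6031 = 1.06128.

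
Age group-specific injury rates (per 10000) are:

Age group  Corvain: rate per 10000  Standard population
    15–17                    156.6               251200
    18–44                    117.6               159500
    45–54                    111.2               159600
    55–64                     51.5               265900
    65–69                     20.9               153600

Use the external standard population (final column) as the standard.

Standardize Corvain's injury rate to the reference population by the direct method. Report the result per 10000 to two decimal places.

93.70

Standard total = 989800; weights = 0.2538, 0.1611, 0.1612, 0.2686, 0.1552.
Standardized rate: 0.2538×156.6 + 0.1611×117.6 + 0.1612×111.2 + 0.2686×51.5 + 0.1552×20.9 = 93.7025 per 10000.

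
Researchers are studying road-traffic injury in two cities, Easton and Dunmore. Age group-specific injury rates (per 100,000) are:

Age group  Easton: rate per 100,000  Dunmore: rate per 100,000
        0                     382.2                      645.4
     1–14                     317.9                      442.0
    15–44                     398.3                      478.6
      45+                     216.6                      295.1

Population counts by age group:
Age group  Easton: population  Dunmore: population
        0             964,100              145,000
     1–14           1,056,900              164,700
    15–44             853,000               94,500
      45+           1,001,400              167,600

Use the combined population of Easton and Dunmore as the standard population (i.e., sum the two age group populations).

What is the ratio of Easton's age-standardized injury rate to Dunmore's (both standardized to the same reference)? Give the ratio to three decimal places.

0.702

Combined standard total = 4,447,200; weights = 0.2494, 0.2747, 0.2131, 0.2629.
Easton: 0.2494×382.2 + 0.2747×317.9 + 0.2131×398.3 + 0.2629×216.6 = 324.4377 per 100,000.
Dunmore: 0.2494×645.4 + 0.2747×442.0 + 0.2131×478.6 + 0.2629×295.1 = 461.9099 per 100,000.
Ratio = 324.4377 ÷ 461.9099 = 0.70238.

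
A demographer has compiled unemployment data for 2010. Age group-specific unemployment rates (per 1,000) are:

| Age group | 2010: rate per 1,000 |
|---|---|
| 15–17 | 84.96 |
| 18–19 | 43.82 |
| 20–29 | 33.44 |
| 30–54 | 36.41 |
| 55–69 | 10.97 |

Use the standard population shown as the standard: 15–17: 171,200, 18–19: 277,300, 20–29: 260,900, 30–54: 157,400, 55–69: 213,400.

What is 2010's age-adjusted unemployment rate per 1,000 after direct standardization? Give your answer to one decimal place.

40.3

Standard total = 1,080,200; weights = 0.1585, 0.2567, 0.2415, 0.1457, 0.1976.
Standardized rate: 0.1585×84.96 + 0.2567×43.82 + 0.2415×33.44 + 0.1457×36.41 + 0.1976×10.97 = 40.2637 per 1,000.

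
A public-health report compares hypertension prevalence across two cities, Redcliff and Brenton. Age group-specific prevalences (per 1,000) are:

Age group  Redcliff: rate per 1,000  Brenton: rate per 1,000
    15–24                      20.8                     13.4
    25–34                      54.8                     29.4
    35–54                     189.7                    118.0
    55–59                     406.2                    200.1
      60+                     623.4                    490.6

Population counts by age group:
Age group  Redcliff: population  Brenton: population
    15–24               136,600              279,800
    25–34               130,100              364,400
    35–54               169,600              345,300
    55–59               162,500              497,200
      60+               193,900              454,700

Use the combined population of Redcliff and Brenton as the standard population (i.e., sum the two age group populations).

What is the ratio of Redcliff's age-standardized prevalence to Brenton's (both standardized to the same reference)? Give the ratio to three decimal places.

Combined standard total = 2,734,100; weights = 0.1523, 0.1809, 0.1883, 0.2413, 0.2372.
Redcliff: 0.1523×20.8 + 0.1809×54.8 + 0.1883×189.7 + 0.2413×406.2 + 0.2372×623.4 = 294.7016 per 1,000.
Brenton: 0.1523×13.4 + 0.1809×29.4 + 0.1883×118.0 + 0.2413×200.1 + 0.2372×490.6 = 194.2450 per 1,000.
Ratio = 294.7016 ÷ 194.2450 = 1.51716.

1.517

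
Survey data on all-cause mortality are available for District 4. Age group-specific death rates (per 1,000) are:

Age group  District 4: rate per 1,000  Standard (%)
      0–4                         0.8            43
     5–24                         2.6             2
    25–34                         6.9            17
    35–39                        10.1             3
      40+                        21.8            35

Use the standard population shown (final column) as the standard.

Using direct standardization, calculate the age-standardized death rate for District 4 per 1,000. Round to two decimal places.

9.50

Standard weights: 0.43, 0.02, 0.17, 0.03, 0.35.
Standardized rate: 0.4300×0.8 + 0.0200×2.6 + 0.1700×6.9 + 0.0300×10.1 + 0.3500×21.8 = 9.5020 per 1,000.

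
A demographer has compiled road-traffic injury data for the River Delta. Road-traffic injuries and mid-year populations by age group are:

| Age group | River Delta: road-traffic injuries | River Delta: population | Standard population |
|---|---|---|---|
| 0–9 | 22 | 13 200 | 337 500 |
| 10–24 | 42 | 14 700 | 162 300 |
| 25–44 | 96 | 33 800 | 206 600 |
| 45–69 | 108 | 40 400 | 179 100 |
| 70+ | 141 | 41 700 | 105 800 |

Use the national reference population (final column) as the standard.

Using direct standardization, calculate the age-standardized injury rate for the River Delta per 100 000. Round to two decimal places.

247.10

Age-specific rates per 100 000 for the River Delta: 166.67, 285.71, 284.02, 267.33, 338.13.
Standard total = 991 300; weights = 0.3405, 0.1637, 0.2084, 0.1807, 0.1067.
Standardized rate: 0.3405×166.67 + 0.1637×285.71 + 0.2084×284.02 + 0.1807×267.33 + 0.1067×338.13 = 247.1028 per 100 000.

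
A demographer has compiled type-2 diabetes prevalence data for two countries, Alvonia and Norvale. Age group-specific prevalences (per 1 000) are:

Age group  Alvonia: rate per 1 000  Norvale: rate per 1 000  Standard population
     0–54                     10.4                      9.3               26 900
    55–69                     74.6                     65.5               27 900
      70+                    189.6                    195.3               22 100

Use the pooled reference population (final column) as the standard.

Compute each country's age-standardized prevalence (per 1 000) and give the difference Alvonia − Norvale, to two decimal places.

2.05

Standard total = 76 900; weights = 0.3498, 0.3628, 0.2874.
Alvonia: 0.3498×10.4 + 0.3628×74.6 + 0.2874×189.6 = 85.1919 per 1 000.
Norvale: 0.3498×9.3 + 0.3628×65.5 + 0.2874×195.3 = 83.1437 per 1 000.
Difference = 85.1919 − 83.1437 = 2.0482.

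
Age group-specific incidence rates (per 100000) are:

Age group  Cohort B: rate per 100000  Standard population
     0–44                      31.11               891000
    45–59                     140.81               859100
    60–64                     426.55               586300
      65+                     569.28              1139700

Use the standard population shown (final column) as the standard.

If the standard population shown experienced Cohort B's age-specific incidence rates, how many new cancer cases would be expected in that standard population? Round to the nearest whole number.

Expected new cancer cases = Σ (standard pop × age-specific rate ÷ 100000)
= 891000×31.11/100000 + 859100×140.81/100000 + 586300×426.55/100000 + 1139700×569.28/100000
= 277.19 + 1209.70 + 2500.86 + 6488.08 = 10475.84.

10476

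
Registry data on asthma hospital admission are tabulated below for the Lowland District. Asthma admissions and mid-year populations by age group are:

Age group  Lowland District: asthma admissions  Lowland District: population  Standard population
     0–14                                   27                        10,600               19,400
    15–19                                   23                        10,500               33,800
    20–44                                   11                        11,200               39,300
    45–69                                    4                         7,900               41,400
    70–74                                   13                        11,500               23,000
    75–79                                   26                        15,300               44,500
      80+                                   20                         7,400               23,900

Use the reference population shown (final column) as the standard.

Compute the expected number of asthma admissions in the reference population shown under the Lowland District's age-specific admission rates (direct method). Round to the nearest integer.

349

Age-specific rates per 10,000 for the Lowland District: 25.47, 21.90, 9.82, 5.06, 11.30, 16.99, 27.03.
Expected asthma admissions = Σ (standard pop × age-specific rate ÷ 10,000)
= 19,400×25.47/10,000 + 33,800×21.90/10,000 + 39,300×9.82/10,000 + 41,400×5.06/10,000 + 23,000×11.30/10,000 + 44,500×16.99/10,000 + 23,900×27.03/10,000
= 49.42 + 74.04 + 38.60 + 20.96 + 26.00 + 75.62 + 64.59 = 349.23.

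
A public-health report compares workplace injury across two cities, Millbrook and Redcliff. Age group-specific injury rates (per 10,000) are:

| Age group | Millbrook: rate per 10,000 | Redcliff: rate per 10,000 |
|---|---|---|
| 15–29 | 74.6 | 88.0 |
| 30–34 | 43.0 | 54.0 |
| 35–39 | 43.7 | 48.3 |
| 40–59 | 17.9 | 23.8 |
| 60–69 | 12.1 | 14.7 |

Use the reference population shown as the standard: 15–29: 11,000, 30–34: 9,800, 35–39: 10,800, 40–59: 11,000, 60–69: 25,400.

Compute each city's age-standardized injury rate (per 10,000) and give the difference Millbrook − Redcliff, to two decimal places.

Standard total = 68,000; weights = 0.1618, 0.1441, 0.1588, 0.1618, 0.3735.
Millbrook: 0.1618×74.6 + 0.1441×43.0 + 0.1588×43.7 + 0.1618×17.9 + 0.3735×12.1 = 32.6206 per 10,000.
Redcliff: 0.1618×88.0 + 0.1441×54.0 + 0.1588×48.3 + 0.1618×23.8 + 0.3735×14.7 = 39.0297 per 10,000.
Difference = 32.6206 − 39.0297 = -6.4091.

-6.41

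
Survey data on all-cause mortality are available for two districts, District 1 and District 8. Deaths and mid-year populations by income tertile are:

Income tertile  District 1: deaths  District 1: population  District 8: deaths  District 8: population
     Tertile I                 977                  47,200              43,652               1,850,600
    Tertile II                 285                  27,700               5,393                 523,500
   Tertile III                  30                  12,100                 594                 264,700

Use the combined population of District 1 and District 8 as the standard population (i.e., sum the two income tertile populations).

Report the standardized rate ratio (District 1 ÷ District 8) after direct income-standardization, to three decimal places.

Income-specific rates per 1,000 for District 1: 20.699, 10.289, 2.479.
For District 8: 23.588, 10.302, 2.244.
Combined standard total = 2,725,800; weights = 0.6962, 0.2022, 0.1015.
District 1: 0.6962×20.699 + 0.2022×10.289 + 0.1015×2.479 = 16.7438 per 1,000.
District 8: 0.6962×23.588 + 0.2022×10.302 + 0.1015×2.244 = 18.7339 per 1,000.
Ratio = 16.7438 ÷ 18.7339 = 0.89377.

0.894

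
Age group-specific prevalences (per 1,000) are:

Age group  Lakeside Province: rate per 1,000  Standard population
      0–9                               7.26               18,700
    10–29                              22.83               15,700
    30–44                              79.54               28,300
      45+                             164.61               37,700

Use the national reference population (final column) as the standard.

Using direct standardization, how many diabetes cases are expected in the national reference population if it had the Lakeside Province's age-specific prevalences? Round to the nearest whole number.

Expected diabetes cases = Σ (standard pop × age-specific rate ÷ 1,000)
= 18,700×7.26/1,000 + 15,700×22.83/1,000 + 28,300×79.54/1,000 + 37,700×164.61/1,000
= 135.76 + 358.43 + 2250.98 + 6205.80 = 8950.97.

8951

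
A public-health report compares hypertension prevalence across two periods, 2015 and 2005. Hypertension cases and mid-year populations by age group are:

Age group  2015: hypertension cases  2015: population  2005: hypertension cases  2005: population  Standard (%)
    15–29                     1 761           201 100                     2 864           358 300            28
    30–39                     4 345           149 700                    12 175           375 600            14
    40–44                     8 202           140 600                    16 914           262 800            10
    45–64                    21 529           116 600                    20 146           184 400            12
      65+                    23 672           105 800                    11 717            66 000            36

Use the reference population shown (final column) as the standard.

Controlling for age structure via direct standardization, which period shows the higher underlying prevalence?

Age-specific rates per 1 000 for 2015: 8.757, 29.025, 58.336, 184.640, 223.743.
For 2005: 7.993, 32.415, 64.361, 109.252, 177.530.
Standard weights: 0.28, 0.14, 0.10, 0.12, 0.36.
2015: 0.2800×8.757 + 0.1400×29.025 + 0.1000×58.336 + 0.1200×184.640 + 0.3600×223.743 = 115.0532 per 1 000.
2005: 0.2800×7.993 + 0.1400×32.415 + 0.1000×64.361 + 0.1200×109.252 + 0.3600×177.530 = 90.2334 per 1 000.

2015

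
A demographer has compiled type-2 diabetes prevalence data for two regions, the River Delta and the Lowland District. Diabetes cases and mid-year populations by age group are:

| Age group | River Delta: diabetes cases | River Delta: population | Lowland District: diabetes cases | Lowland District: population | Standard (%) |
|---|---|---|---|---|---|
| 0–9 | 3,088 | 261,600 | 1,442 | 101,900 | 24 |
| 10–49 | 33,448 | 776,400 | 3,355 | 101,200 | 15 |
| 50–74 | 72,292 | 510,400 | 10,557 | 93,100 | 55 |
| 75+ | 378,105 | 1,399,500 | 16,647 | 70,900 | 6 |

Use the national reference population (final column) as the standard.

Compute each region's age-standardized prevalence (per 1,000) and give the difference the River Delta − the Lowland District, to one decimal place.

Age-specific rates per 1,000 for the River Delta: 11.804, 43.081, 141.638, 270.171.
For the Lowland District: 14.151, 33.152, 113.394, 234.795.
Standard weights: 0.24, 0.15, 0.55, 0.06.
The River Delta: 0.2400×11.804 + 0.1500×43.081 + 0.5500×141.638 + 0.0600×270.171 = 103.4063 per 1,000.
The Lowland District: 0.2400×14.151 + 0.1500×33.152 + 0.5500×113.394 + 0.0600×234.795 = 84.8236 per 1,000.
Difference = 103.4063 − 84.8236 = 18.5827.

18.6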